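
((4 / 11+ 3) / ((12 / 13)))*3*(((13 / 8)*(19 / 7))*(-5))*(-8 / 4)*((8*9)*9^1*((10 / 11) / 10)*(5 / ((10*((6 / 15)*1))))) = 240584175 / 6776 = 35505.34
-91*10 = -910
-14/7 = -2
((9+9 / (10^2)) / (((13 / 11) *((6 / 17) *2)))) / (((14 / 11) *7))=623271 / 509600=1.22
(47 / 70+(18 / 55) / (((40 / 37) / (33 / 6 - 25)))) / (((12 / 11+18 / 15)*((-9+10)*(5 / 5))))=-80569 / 35280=-2.28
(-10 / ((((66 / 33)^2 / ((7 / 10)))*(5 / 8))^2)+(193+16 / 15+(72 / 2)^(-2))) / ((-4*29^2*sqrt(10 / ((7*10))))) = -31311917*sqrt(7) / 544968000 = -0.15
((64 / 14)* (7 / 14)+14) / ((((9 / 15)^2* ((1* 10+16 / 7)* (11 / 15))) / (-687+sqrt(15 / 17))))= -1631625 / 473+2375* sqrt(255) / 8041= -3444.81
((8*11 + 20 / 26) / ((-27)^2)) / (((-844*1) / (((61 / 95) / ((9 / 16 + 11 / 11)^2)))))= -4505216 / 118729040625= -0.00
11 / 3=3.67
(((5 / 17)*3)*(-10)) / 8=-75 / 68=-1.10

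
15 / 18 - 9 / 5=-29 / 30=-0.97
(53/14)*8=212/7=30.29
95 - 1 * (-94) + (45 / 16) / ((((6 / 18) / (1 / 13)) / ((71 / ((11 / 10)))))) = 264141 / 1144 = 230.89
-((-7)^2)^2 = -2401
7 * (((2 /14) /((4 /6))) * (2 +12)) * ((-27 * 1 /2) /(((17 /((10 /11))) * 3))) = -945 /187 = -5.05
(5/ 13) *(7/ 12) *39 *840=7350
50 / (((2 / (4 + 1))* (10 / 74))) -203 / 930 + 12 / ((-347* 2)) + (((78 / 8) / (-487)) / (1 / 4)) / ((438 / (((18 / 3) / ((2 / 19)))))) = 5304695641312 / 5736331605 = 924.75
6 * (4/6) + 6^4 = 1300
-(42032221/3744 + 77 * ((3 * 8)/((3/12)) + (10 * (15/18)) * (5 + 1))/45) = -214837777/18720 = -11476.38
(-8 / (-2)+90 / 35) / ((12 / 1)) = 23 / 42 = 0.55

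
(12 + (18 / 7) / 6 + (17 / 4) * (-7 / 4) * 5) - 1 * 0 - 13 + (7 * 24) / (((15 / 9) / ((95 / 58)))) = 413615 / 3248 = 127.34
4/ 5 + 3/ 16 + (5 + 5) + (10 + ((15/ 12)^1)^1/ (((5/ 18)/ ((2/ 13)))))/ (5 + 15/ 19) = 29365/ 2288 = 12.83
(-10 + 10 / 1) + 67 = 67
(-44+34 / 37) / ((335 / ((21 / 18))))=-0.15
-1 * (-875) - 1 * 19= 856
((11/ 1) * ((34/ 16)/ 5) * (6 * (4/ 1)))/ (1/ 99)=55539/ 5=11107.80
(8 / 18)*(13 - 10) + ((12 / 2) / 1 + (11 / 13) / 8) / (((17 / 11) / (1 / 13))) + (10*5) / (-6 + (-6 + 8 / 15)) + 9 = 18610237 / 2964936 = 6.28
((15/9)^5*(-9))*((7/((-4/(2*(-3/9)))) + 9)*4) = -381250/81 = -4706.79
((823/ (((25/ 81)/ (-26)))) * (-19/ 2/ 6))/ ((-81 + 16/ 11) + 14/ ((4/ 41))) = 20124819/ 11725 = 1716.40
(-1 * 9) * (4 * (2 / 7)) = -72 / 7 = -10.29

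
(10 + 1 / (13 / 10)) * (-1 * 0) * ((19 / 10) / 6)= 0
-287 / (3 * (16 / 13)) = -3731 / 48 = -77.73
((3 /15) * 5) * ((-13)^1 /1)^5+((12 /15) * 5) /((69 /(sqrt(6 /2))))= -371293+4 * sqrt(3) /69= -371292.90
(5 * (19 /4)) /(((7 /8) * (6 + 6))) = 95 /42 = 2.26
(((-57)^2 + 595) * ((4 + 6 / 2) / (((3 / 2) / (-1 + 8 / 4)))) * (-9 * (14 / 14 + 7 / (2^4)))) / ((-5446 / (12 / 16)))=198927 / 6224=31.96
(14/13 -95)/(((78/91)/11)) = -31339/26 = -1205.35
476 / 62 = 238 / 31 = 7.68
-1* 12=-12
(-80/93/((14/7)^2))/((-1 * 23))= 20/2139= 0.01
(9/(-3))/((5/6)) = -18/5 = -3.60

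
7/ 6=1.17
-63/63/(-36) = 1/36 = 0.03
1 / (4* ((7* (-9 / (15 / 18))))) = -5 / 1512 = -0.00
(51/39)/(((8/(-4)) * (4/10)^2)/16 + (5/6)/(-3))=-3825/871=-4.39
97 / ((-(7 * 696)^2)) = -97 / 23736384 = -0.00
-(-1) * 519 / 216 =173 / 72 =2.40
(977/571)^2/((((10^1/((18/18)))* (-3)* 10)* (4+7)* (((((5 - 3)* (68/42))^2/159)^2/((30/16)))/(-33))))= 14079324210675507/1115392833986560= 12.62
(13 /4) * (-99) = -1287 /4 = -321.75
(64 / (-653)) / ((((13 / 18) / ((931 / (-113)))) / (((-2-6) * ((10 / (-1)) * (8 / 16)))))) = 44.72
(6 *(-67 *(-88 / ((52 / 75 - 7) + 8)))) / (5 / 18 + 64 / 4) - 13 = 47273857 / 37211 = 1270.43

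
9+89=98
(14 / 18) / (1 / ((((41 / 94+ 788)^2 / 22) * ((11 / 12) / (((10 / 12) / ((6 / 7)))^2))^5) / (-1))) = -16411406705925773832576 / 870518729130859375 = -18852.45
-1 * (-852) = 852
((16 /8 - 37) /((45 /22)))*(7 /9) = -1078 /81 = -13.31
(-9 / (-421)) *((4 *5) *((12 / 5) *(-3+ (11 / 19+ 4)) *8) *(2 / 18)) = 11520 / 7999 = 1.44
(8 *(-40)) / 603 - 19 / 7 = -13697 / 4221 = -3.24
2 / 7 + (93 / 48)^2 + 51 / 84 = 8327 / 1792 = 4.65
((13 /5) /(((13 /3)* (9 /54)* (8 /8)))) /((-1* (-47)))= 0.08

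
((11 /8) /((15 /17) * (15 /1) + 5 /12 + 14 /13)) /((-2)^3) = -663 /56816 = -0.01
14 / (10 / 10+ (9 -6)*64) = 0.07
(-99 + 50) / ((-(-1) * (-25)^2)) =-49 / 625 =-0.08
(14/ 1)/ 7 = 2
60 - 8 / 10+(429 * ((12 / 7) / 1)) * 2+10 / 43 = 2303086 / 1505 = 1530.29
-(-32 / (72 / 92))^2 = -135424 / 81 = -1671.90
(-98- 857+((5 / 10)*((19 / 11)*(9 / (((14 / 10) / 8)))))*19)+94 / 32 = -133261 / 1232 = -108.17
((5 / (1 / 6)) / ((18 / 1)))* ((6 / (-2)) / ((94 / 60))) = -150 / 47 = -3.19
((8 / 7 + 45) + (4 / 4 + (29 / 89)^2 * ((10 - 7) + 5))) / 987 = 2661026 / 54726189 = 0.05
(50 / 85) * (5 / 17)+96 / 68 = 458 / 289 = 1.58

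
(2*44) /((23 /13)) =1144 /23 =49.74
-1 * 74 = -74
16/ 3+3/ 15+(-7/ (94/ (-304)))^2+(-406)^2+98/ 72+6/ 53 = 3484678661077/ 21073860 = 165355.50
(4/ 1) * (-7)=-28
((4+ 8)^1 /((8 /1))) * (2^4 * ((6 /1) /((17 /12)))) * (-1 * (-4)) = 6912 /17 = 406.59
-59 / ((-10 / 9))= 531 / 10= 53.10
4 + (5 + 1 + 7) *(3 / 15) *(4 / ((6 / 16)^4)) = 214612 / 405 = 529.91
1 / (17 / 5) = 5 / 17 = 0.29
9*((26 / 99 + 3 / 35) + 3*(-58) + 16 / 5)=-118123 / 77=-1534.06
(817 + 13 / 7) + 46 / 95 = 544862 / 665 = 819.34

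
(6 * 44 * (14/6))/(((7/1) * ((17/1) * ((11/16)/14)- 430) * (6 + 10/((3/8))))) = -4224/672931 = -0.01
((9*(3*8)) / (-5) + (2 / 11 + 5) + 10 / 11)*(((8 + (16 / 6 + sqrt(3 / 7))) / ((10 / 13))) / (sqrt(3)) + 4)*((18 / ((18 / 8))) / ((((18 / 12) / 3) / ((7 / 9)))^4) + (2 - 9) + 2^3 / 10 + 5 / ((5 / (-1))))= -552074890432*sqrt(3) / 81192375 - 10616824816 / 1804275 - 17252340326*sqrt(7) / 63149625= -18384.31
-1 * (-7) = 7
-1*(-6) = 6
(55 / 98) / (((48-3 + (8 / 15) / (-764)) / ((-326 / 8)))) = -25684725 / 50537816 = -0.51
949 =949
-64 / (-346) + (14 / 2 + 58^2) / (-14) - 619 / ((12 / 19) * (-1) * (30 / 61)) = 763904531 / 435960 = 1752.24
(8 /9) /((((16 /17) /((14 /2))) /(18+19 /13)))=30107 /234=128.66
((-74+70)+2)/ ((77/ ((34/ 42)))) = -34/ 1617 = -0.02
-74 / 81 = -0.91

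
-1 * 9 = -9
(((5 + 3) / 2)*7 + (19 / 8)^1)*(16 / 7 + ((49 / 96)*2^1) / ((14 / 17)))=191889 / 1792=107.08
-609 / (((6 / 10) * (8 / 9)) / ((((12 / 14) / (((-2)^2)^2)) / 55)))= -783 / 704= -1.11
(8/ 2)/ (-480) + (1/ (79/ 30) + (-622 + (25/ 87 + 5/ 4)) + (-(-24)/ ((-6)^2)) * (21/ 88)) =-1874749181/ 3024120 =-619.93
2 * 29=58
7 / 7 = 1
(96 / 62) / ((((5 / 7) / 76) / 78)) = 12850.37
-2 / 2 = -1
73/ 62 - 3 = -113/ 62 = -1.82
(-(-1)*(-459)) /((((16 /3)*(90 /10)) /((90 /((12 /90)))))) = -103275 /16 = -6454.69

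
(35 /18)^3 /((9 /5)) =4.08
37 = 37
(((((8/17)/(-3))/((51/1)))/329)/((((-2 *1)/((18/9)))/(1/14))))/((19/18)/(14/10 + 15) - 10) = -656/9760540055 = -0.00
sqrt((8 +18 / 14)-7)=4* sqrt(7) / 7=1.51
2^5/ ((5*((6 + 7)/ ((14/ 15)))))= 448/ 975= 0.46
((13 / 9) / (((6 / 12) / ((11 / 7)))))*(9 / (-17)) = -286 / 119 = -2.40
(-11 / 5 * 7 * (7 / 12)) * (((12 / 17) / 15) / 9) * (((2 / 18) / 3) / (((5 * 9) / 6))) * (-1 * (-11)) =-11858 / 4647375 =-0.00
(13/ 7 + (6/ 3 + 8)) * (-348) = -28884/ 7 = -4126.29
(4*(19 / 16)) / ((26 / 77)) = 1463 / 104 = 14.07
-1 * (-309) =309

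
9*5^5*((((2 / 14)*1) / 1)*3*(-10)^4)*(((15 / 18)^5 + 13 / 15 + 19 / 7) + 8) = 1444358967.55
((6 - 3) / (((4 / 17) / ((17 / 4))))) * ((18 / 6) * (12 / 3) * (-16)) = -10404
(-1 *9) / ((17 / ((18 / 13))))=-162 / 221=-0.73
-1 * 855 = -855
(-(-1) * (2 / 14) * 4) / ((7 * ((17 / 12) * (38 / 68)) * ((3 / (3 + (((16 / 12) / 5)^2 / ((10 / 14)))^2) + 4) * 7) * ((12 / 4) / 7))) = 121901408 / 17721166981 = 0.01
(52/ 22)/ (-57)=-26/ 627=-0.04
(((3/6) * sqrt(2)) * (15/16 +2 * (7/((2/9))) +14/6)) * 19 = 60439 * sqrt(2)/96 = 890.35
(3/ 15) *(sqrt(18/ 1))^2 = 18/ 5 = 3.60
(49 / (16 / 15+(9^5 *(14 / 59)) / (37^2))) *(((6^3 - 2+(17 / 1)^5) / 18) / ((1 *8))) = 9367211970515 / 219082016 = 42756.64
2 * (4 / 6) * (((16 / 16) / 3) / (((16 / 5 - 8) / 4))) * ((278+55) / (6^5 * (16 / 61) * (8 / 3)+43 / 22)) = -99308 / 4381017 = -0.02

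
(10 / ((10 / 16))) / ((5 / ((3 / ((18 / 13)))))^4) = 28561 / 50625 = 0.56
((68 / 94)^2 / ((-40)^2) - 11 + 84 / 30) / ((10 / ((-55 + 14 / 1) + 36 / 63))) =292914339 / 8836000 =33.15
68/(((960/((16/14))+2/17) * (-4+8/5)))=-0.03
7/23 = 0.30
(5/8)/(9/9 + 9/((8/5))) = 5/53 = 0.09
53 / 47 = 1.13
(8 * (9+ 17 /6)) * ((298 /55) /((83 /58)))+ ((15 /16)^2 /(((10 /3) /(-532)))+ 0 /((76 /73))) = 382414243 /1752960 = 218.15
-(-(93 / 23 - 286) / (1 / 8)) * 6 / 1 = -311280 / 23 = -13533.91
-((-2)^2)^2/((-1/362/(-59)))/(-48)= 21358/3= 7119.33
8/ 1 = 8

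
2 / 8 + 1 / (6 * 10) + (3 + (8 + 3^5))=3814 / 15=254.27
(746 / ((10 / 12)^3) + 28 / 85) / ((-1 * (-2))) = 1370006 / 2125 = 644.71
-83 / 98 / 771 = -83 / 75558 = -0.00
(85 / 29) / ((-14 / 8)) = -1.67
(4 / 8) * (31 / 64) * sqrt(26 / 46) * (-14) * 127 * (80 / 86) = -137795 * sqrt(299) / 7912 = -301.15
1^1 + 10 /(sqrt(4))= 6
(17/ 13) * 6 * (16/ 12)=136/ 13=10.46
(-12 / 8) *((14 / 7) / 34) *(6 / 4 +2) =-21 / 68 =-0.31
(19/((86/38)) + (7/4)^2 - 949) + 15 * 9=-552149/688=-802.54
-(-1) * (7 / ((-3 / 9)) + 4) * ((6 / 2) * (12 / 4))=-153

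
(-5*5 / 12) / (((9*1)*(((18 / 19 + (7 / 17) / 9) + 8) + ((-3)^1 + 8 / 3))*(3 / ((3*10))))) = -40375 / 151044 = -0.27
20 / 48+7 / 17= 0.83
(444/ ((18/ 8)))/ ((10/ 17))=5032/ 15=335.47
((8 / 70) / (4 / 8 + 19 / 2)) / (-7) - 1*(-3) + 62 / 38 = 4.63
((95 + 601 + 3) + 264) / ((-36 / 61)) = -6527 / 4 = -1631.75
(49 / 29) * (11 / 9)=539 / 261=2.07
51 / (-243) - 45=-3662 / 81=-45.21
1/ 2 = 0.50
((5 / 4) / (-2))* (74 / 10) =-37 / 8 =-4.62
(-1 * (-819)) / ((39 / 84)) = 1764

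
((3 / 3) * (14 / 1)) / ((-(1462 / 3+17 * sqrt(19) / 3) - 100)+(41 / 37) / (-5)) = -422290435 / 17691452529+4072775 * sqrt(19) / 17691452529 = -0.02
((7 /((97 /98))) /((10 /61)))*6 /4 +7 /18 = 284158 /4365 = 65.10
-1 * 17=-17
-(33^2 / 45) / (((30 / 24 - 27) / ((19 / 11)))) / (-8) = -209 / 1030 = -0.20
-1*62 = -62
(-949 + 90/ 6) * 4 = -3736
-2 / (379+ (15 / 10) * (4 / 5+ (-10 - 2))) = -10 / 1811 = -0.01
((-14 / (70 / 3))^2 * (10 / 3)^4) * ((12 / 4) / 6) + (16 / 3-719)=-6223 / 9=-691.44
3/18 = 1/6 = 0.17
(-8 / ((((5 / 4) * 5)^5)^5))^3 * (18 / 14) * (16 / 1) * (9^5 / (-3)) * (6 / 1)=12427230266316358044049351538937186627983495145147334656 / 4904544625136859748233053541514706459480916796567805201149738993614268789400512105203233659267425537109375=0.00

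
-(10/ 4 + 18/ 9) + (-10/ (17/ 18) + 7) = -275/ 34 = -8.09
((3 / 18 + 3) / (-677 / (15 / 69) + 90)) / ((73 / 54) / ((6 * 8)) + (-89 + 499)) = -0.00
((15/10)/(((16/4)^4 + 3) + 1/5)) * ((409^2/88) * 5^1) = 4182025/76032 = 55.00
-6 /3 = -2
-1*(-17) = 17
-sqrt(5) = -2.24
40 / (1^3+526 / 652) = 13040 / 589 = 22.14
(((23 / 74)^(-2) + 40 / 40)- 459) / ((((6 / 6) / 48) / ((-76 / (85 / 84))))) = 1613809.32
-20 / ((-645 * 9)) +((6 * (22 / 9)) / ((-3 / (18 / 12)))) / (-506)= 479 / 26703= 0.02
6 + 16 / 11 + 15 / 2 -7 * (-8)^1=1561 / 22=70.95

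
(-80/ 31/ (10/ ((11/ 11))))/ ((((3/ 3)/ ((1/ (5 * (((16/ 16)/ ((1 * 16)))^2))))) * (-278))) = 1024/ 21545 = 0.05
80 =80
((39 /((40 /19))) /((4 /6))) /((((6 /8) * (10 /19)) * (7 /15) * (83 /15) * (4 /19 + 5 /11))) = 26482599 /646072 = 40.99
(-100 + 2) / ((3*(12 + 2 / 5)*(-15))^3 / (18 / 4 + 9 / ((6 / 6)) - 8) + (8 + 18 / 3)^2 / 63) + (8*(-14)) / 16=-10945684127 / 1563669854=-7.00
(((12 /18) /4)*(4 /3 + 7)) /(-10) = -5 /36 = -0.14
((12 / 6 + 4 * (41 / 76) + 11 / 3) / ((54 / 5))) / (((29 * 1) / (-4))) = -4460 / 44631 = -0.10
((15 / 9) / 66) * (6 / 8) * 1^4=5 / 264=0.02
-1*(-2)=2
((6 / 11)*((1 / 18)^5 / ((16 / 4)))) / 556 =1 / 7704398592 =0.00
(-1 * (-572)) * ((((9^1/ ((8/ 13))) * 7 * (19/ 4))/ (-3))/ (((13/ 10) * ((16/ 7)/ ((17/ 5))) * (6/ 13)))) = -29422393/ 128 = -229862.45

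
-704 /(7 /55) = -38720 /7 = -5531.43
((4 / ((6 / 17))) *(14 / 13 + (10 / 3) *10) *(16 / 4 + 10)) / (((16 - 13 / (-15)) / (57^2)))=314459880 / 299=1051705.28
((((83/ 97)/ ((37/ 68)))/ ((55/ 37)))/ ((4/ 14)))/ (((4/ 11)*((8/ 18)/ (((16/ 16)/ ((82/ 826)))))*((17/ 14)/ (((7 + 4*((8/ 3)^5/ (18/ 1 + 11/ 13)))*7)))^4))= 9706386068613208996111451238626/ 23655654131223403125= 410319918222.07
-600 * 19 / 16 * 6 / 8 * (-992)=530100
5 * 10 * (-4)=-200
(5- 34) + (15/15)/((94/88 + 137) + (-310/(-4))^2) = -3920053/135175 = -29.00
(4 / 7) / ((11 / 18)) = 72 / 77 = 0.94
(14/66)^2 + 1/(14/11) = 0.83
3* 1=3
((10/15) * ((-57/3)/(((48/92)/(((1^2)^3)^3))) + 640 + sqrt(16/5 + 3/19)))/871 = 2 * sqrt(30305)/248235 + 7243/15678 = 0.46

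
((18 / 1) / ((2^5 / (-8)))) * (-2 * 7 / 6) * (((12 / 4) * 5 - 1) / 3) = 49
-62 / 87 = -0.71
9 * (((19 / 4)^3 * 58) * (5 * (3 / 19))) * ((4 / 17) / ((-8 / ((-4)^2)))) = -1413315 / 68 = -20784.04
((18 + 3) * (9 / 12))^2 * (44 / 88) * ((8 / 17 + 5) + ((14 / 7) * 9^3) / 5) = 100221219 / 2720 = 36846.04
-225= -225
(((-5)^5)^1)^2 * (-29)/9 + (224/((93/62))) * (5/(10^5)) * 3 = -177001952999/5625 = -31467013.87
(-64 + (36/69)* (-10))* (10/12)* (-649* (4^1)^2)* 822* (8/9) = 90591677440/207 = 437640953.82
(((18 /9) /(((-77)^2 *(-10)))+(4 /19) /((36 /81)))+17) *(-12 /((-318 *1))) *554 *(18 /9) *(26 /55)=567063643536 /1641888325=345.37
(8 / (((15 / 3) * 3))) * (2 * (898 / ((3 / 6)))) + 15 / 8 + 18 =1935.61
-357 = -357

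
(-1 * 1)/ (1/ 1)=-1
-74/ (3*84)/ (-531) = 37/ 66906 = 0.00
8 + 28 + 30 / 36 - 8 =173 / 6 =28.83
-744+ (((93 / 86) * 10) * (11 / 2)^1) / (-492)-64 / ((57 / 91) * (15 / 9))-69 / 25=-5414362299 / 6699400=-808.19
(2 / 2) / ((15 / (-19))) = -19 / 15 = -1.27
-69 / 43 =-1.60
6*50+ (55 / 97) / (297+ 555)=24793255 / 82644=300.00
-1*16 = -16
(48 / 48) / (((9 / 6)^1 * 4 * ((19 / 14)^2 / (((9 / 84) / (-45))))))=-7 / 32490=-0.00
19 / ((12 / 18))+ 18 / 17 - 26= 3.56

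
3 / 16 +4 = 67 / 16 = 4.19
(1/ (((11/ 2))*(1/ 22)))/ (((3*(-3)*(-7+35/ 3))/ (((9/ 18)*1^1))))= -1/ 21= -0.05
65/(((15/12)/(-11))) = -572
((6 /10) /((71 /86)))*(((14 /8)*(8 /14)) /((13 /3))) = 774 /4615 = 0.17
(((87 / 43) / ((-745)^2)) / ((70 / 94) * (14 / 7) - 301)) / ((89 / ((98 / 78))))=-9541 / 55529841086525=-0.00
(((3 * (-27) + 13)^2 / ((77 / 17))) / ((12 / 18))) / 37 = 117912 / 2849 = 41.39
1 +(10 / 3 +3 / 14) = 4.55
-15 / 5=-3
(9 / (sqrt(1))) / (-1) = -9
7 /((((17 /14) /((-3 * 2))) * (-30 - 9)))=196 /221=0.89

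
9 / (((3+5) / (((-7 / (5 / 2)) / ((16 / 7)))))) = -441 / 320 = -1.38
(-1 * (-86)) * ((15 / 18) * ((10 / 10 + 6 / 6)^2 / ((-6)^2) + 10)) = 19565 / 27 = 724.63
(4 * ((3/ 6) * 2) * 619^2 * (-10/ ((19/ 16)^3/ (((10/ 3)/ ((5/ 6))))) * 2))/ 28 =-125554196480/ 48013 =-2615004.20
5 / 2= 2.50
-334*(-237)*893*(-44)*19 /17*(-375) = 22160717469000 /17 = 1303571615823.53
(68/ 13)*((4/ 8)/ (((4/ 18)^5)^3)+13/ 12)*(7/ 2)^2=514521939281950187/ 2555904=201307224090.56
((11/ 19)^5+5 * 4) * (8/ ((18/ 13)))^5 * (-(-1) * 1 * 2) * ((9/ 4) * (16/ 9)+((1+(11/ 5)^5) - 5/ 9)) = 59482080787587872966656/ 4112189152059375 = 14464821.19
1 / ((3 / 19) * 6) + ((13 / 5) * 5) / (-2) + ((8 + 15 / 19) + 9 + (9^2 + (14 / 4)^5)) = 3384781 / 5472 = 618.56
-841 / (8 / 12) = -2523 / 2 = -1261.50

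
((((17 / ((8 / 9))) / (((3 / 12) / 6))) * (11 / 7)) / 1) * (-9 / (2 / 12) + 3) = -257499 / 7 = -36785.57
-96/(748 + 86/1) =-0.12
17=17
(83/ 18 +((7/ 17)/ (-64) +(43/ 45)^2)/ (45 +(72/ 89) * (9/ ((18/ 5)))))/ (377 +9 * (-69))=-42694032793/ 2249775648000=-0.02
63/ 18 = 7/ 2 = 3.50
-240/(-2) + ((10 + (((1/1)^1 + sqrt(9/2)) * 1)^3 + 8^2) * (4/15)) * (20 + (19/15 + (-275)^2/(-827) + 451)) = 4724093 * sqrt(2)/4135 + 564885974/62025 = 10723.08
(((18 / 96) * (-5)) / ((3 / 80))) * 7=-175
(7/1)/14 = 1/2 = 0.50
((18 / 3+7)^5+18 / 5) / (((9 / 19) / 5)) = 35273177 / 9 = 3919241.89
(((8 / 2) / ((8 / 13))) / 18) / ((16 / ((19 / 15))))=247 / 8640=0.03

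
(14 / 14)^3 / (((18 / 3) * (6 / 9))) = 0.25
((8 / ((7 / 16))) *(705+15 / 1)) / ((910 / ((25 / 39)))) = 9.27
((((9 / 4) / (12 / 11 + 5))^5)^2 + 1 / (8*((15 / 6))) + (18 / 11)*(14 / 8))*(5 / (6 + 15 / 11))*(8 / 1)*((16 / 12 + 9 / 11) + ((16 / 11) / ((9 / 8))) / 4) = 75044542694068174792953179995 / 1915923510683313774202847232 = 39.17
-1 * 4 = -4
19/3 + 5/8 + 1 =191/24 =7.96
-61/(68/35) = -2135/68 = -31.40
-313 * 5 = -1565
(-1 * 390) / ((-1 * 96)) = 4.06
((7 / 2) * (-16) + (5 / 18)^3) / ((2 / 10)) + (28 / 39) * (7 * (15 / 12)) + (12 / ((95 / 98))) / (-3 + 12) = -1960780501 / 7202520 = -272.24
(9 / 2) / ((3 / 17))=51 / 2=25.50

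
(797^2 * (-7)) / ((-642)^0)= -4446463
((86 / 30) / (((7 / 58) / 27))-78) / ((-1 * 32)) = -17.60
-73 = -73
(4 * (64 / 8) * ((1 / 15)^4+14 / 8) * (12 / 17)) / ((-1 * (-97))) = 0.41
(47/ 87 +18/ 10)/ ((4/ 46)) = 11707/ 435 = 26.91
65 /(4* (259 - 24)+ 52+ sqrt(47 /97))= 6254560 /95454161 - 65* sqrt(4559) /95454161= 0.07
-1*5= -5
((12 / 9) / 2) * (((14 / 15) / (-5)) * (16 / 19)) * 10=-896 / 855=-1.05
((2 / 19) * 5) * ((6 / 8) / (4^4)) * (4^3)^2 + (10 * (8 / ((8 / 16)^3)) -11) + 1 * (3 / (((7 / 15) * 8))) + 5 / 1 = 641.12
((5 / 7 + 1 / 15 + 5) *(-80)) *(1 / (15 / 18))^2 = -116544 / 175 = -665.97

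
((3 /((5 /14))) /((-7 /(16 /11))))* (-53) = 92.51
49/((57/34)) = 1666/57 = 29.23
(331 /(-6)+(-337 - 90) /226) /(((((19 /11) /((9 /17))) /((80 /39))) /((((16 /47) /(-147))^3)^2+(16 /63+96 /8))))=-1193983587814999167504657116800 /2716200803006074293761653893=-439.58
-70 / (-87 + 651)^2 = -35 / 159048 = -0.00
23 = 23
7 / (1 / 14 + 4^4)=98 / 3585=0.03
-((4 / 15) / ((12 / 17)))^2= -289 / 2025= -0.14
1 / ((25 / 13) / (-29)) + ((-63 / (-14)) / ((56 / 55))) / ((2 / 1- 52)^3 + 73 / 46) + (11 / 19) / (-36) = -20780296348729 / 1376532523800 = -15.10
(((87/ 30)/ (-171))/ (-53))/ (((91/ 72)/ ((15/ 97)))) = 348/ 8888789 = 0.00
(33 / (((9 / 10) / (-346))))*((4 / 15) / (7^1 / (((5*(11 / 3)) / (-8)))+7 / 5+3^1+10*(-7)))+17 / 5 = 559433 / 10620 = 52.68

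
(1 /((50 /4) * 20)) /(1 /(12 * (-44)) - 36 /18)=-264 /132125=-0.00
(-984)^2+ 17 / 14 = 13555601 / 14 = 968257.21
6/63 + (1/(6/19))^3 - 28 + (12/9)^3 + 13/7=1357/168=8.08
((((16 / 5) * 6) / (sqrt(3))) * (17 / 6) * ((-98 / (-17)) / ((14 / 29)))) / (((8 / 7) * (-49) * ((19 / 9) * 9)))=-58 * sqrt(3) / 285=-0.35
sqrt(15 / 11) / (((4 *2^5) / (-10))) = -5 *sqrt(165) / 704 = -0.09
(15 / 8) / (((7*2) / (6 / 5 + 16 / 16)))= 33 / 112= 0.29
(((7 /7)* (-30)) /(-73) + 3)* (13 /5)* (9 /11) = 29133 /4015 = 7.26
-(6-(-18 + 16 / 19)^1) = -440 / 19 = -23.16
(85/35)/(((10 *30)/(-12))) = -17/175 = -0.10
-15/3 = -5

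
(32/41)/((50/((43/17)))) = 688/17425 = 0.04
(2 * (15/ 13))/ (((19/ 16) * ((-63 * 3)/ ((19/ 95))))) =-0.00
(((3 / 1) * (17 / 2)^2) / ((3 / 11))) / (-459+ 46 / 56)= -22253 / 12829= -1.73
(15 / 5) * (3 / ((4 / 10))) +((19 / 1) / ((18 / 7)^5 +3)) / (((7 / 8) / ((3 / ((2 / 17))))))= 2076707 / 76078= 27.30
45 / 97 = 0.46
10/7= 1.43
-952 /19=-50.11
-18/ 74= -9/ 37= -0.24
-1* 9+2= -7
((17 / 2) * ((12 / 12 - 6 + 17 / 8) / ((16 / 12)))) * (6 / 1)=-3519 / 32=-109.97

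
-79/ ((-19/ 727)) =57433/ 19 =3022.79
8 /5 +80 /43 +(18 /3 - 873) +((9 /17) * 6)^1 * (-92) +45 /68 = -16887753 /14620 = -1155.11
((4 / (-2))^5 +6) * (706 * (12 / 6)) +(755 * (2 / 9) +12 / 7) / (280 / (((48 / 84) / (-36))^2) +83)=-2570515086290 / 70018389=-36712.00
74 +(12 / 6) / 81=5996 / 81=74.02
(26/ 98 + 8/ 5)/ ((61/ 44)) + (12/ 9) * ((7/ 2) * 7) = 1524934/ 44835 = 34.01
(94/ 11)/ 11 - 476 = -57502/ 121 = -475.22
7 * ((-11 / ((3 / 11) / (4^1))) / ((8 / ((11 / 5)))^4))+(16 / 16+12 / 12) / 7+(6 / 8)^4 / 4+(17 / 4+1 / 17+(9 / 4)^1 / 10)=-89117297 / 57120000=-1.56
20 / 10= 2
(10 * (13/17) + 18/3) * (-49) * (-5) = 56840/17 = 3343.53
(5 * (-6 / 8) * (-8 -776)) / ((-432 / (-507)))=41405 / 12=3450.42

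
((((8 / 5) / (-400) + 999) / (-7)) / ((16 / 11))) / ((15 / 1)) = -2747239 / 420000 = -6.54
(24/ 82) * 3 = 36/ 41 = 0.88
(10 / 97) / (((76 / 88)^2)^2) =2342560 / 12641137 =0.19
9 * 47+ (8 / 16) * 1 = 847 / 2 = 423.50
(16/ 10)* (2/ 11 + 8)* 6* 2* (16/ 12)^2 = 3072/ 11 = 279.27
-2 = -2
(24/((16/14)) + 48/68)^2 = 136161/289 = 471.15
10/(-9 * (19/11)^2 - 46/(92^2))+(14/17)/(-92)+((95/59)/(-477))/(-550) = -137982234571381/361880570011455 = -0.38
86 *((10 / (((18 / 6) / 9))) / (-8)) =-645 / 2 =-322.50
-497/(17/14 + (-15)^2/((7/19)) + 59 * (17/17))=-0.74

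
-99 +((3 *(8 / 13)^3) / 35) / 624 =-98963833 / 999635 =-99.00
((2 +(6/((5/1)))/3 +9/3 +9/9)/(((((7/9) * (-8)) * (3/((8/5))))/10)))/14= -96/245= -0.39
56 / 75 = 0.75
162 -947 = -785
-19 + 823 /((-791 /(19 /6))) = -105811 /4746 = -22.29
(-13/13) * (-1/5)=1/5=0.20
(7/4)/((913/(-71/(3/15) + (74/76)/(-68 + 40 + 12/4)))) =-2361009/3469400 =-0.68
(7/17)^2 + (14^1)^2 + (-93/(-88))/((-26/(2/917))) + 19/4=60913732029/303174872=200.92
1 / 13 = 0.08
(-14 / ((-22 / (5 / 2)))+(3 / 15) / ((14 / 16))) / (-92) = -1401 / 70840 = -0.02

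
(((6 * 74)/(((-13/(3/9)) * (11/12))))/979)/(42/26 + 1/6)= -10656/1496891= -0.01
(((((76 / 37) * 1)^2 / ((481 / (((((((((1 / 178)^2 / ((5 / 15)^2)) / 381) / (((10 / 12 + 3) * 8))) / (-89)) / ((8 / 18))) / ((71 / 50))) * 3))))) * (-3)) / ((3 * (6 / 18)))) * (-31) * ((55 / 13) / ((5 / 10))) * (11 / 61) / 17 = -123393364875 / 1297868102064895318711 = -0.00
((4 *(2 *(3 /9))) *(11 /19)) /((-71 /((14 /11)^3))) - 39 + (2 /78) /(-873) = -216990149234 /5557457763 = -39.04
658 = 658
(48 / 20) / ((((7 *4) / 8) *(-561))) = -8 / 6545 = -0.00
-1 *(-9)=9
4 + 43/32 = 171/32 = 5.34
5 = 5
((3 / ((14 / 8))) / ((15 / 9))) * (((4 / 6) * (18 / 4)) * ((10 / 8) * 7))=27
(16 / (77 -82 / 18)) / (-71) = -36 / 11573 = -0.00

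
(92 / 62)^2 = 2116 / 961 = 2.20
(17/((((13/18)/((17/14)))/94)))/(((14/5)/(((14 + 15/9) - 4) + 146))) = 96371385/637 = 151289.46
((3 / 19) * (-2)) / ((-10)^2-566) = 3 / 4427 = 0.00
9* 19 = 171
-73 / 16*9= -657 / 16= -41.06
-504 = -504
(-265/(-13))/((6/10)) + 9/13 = 104/3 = 34.67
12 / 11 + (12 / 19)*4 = 756 / 209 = 3.62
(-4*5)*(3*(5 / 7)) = -300 / 7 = -42.86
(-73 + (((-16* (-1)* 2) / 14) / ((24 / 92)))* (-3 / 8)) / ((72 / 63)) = -267 / 4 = -66.75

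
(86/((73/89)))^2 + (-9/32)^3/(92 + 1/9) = 10993.38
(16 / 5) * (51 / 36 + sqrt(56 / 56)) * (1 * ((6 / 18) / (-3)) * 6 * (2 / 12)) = -116 / 135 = -0.86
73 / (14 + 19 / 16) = 1168 / 243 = 4.81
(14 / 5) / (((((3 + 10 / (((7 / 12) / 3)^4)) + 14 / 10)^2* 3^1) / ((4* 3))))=403536070 / 1765412406609721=0.00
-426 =-426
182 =182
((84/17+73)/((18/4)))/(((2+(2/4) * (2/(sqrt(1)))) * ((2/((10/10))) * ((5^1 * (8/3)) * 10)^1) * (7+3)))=53/24480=0.00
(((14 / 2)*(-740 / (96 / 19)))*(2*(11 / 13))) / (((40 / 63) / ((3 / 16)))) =-3410253 / 6656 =-512.36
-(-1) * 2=2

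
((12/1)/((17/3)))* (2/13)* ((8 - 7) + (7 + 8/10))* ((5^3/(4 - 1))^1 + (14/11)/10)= 662016/5525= 119.82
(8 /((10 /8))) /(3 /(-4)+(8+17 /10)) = 128 /179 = 0.72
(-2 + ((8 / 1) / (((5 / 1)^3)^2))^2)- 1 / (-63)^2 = -1938232167859 / 968994140625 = -2.00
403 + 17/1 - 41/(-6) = 2561/6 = 426.83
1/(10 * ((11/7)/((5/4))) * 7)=1/88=0.01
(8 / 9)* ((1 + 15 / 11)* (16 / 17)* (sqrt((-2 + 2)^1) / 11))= 0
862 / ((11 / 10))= 8620 / 11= 783.64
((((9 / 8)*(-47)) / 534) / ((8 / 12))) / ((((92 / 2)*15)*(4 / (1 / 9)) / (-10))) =47 / 786048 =0.00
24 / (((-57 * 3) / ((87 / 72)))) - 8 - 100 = -18497 / 171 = -108.17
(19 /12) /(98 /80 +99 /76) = 3610 /5763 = 0.63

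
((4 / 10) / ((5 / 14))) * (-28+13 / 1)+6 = -54 / 5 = -10.80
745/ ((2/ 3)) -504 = 1227/ 2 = 613.50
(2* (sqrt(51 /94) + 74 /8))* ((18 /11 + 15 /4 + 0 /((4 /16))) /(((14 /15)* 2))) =3555* sqrt(4794) /57904 + 131535 /2464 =57.63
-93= -93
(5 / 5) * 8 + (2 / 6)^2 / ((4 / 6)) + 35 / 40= 217 / 24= 9.04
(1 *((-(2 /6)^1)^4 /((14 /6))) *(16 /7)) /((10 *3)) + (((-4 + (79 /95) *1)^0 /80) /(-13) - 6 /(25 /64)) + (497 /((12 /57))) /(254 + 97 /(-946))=-30052919156591 /4957171455600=-6.06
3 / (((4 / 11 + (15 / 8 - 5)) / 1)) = -88 / 81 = -1.09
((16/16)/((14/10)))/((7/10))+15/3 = 295/49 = 6.02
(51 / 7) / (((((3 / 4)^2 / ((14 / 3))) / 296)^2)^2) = 46936402440419803136 / 177147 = 264957365580110.32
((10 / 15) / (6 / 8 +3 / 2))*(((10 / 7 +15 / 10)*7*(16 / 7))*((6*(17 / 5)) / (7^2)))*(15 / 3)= 89216 / 3087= 28.90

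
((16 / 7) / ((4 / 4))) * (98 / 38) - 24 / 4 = -2 / 19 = -0.11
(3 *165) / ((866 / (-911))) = -450945 / 866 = -520.72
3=3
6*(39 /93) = 2.52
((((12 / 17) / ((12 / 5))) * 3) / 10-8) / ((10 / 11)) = -2959 / 340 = -8.70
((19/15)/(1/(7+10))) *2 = 646/15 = 43.07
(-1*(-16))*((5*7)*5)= 2800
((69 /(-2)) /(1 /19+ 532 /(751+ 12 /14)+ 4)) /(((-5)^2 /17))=-4.93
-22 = -22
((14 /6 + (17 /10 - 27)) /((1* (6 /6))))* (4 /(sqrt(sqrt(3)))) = -1378* 3^(3 /4) /45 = -69.80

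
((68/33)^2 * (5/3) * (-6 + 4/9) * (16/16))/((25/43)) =-1988320/29403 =-67.62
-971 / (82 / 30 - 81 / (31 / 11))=451515 / 12094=37.33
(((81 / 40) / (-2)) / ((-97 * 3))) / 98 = 27 / 760480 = 0.00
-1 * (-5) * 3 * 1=15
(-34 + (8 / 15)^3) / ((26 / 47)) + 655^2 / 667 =17032848344 / 29264625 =582.03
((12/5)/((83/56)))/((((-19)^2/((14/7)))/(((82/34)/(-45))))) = -18368/38202825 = -0.00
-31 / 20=-1.55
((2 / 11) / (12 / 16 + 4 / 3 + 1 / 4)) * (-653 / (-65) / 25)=3918 / 125125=0.03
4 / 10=0.40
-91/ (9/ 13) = -1183/ 9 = -131.44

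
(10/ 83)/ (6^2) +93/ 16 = 69511/ 11952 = 5.82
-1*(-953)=953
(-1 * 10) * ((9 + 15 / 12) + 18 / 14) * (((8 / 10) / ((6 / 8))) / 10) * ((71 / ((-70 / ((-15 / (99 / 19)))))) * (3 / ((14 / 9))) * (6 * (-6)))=47058516 / 18865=2494.49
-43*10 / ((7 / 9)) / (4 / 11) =-21285 / 14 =-1520.36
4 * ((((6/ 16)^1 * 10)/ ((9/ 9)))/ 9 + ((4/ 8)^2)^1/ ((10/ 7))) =2.37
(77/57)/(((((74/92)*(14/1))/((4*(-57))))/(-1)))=1012/37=27.35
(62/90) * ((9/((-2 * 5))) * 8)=-124/25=-4.96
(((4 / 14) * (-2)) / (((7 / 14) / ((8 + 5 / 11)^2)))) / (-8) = 8649 / 847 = 10.21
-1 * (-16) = 16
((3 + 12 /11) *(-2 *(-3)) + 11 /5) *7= 10297 /55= 187.22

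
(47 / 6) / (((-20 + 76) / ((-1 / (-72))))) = 47 / 24192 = 0.00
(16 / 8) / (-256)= -1 / 128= -0.01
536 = 536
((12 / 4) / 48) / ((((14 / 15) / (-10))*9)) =-25 / 336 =-0.07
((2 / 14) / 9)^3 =1 / 250047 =0.00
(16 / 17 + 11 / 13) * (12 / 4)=1185 / 221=5.36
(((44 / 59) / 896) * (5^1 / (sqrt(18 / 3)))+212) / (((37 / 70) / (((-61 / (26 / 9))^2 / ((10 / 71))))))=392323635 * sqrt(6) / 94445312+7939203741 / 6253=1269673.34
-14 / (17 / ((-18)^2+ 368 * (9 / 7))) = -11160 / 17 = -656.47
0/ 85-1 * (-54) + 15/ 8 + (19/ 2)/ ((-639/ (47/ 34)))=4853975/ 86904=55.85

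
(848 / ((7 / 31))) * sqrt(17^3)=446896 * sqrt(17) / 7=263228.49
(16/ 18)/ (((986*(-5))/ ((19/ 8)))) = -19/ 44370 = -0.00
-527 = -527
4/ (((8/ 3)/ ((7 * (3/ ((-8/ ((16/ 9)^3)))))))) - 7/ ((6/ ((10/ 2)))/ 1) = -4529/ 162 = -27.96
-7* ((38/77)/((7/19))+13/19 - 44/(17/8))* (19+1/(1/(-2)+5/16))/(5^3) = 44450929/3108875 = 14.30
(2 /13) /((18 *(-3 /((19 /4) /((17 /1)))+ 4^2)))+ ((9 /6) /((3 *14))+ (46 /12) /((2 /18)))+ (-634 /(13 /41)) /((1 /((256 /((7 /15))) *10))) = -224587452848 /20475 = -10968862.17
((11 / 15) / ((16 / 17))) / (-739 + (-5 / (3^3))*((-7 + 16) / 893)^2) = -8771939 / 8319738720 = -0.00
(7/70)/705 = 1/7050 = 0.00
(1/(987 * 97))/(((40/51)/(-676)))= -2873/319130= -0.01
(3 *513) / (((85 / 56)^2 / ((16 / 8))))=9652608 / 7225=1336.00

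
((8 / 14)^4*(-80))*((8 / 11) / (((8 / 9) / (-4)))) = 737280 / 26411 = 27.92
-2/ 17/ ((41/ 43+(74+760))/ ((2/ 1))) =-172/ 610351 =-0.00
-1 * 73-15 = -88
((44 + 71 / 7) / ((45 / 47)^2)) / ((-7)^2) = 1.21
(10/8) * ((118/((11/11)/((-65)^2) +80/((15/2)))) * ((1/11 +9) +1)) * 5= 2075214375/2974466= 697.68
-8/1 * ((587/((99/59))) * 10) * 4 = -11082560/99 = -111945.05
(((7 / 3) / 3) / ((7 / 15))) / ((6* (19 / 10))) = 25 / 171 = 0.15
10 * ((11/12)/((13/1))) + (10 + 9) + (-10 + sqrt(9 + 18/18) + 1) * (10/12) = 5 * sqrt(10)/6 + 476/39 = 14.84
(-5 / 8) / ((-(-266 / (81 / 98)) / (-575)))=232875 / 208544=1.12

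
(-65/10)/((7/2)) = -13/7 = -1.86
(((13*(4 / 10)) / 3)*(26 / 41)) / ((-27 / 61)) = -41236 / 16605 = -2.48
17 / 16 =1.06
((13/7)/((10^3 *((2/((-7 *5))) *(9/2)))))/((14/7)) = -13/3600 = -0.00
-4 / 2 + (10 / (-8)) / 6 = -53 / 24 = -2.21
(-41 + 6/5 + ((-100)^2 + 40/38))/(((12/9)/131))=371903367/380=978693.07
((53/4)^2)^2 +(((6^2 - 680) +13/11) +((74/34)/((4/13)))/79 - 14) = 114082401637/3781888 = 30165.46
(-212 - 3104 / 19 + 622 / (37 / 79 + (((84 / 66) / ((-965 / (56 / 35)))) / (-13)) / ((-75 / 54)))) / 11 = 11553697784598 / 133356130699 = 86.64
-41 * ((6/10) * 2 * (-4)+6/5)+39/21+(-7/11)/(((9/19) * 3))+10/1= 1652902/10395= 159.01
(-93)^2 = 8649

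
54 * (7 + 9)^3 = 221184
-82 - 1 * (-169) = 87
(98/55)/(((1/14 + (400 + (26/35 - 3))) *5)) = 1372/1531585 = 0.00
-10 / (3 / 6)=-20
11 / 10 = 1.10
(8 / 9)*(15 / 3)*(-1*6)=-80 / 3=-26.67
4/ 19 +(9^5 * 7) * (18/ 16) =70681685/ 152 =465011.09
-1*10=-10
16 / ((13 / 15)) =240 / 13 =18.46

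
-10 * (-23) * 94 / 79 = 21620 / 79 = 273.67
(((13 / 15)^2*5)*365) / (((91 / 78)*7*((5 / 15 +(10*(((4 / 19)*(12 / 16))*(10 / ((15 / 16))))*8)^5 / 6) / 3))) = 61095266726 / 897934496057509617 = 0.00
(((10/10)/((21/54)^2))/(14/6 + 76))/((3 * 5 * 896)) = 81/12896800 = 0.00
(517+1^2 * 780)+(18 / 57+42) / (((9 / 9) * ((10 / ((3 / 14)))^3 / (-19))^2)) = 2441452050784051 / 1882384000000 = 1297.00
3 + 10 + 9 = 22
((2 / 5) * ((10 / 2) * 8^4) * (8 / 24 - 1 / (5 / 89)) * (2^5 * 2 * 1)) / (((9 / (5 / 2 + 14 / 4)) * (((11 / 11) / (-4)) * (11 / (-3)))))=-1098907648 / 165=-6660046.35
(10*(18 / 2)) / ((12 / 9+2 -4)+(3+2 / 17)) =918 / 25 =36.72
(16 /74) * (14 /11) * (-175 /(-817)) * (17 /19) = 333200 /6317861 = 0.05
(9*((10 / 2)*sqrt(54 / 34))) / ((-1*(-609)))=45*sqrt(51) / 3451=0.09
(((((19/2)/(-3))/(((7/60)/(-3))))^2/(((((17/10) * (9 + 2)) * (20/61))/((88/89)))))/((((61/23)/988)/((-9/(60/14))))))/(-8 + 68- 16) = -2214908280/116501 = -19011.93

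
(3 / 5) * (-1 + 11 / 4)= 21 / 20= 1.05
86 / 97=0.89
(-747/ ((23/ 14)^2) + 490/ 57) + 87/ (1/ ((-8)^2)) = 159805630/ 30153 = 5299.83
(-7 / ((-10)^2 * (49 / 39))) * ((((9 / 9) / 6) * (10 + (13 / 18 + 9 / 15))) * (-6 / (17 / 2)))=13247 / 178500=0.07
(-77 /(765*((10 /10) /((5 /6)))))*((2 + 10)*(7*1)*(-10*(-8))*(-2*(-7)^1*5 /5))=-1207360 /153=-7891.24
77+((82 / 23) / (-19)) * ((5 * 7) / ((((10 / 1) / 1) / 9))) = 31066 / 437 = 71.09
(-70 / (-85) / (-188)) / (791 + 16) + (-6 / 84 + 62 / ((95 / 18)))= 5006492921 / 428787345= 11.68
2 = 2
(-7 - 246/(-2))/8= 14.50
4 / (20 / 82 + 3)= 164 / 133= 1.23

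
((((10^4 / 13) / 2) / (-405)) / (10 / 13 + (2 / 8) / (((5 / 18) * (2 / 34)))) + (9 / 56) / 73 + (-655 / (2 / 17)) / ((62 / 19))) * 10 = -182937468007795 / 10721759076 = -17062.26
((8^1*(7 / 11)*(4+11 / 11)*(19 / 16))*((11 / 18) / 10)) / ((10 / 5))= 133 / 144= 0.92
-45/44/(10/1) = -9/88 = -0.10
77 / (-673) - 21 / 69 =-6482 / 15479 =-0.42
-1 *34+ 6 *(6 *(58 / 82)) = -8.54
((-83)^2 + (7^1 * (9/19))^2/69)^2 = 47460516.41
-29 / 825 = -0.04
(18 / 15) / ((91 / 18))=108 / 455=0.24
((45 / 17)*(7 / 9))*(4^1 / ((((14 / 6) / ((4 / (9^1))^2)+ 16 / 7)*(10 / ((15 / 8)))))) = 2940 / 26843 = 0.11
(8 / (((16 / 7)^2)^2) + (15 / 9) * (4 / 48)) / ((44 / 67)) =2133883 / 3244032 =0.66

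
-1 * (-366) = 366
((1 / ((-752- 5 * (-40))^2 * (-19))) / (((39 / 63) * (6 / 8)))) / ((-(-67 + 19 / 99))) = -77 / 13827281312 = -0.00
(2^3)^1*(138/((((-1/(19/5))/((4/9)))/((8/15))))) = -223744/225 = -994.42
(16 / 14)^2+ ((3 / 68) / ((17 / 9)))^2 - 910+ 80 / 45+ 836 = -41792250575 / 589324176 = -70.92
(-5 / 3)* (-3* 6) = 30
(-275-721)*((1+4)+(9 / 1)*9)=-85656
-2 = -2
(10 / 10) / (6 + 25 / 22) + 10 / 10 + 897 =141008 / 157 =898.14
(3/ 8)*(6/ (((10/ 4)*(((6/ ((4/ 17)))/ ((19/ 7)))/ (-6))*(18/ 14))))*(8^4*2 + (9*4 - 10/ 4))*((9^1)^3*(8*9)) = -16406121672/ 85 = -193013196.14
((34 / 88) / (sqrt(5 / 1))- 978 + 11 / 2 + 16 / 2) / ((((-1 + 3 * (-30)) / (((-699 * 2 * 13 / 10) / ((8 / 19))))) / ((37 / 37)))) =-25619049 / 560 + 225777 * sqrt(5) / 61600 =-45740.11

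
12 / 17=0.71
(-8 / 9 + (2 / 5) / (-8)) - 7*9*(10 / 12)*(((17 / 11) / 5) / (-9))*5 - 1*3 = 10051 / 1980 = 5.08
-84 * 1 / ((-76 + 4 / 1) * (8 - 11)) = -7 / 18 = -0.39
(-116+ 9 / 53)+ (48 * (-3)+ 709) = 23806 / 53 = 449.17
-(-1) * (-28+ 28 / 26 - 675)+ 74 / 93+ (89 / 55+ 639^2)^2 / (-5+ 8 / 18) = -5487835344793524791 / 149946225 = -36598689595.51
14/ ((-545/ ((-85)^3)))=1719550/ 109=15775.69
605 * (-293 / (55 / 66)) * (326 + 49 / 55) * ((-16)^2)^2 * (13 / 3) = -98736815603712 / 5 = -19747363120742.40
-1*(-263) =263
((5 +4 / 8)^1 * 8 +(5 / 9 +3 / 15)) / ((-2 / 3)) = -1007 / 15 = -67.13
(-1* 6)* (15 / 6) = -15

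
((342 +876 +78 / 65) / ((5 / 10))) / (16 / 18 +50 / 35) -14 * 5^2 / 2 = 877.19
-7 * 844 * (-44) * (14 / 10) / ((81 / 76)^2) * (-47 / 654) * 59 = -14572640849536 / 10727235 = -1358471.30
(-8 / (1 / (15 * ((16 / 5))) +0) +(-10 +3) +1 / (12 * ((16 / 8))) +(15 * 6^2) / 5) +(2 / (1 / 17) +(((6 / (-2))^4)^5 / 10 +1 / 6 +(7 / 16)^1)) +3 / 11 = 920510426929 / 2640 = 348678192.02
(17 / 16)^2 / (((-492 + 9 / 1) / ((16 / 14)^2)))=-289 / 94668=-0.00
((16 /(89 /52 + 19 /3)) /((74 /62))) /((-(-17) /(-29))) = -2243904 /789395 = -2.84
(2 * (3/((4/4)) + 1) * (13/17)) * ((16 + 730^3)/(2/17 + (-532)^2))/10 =10114442416/12028525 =840.87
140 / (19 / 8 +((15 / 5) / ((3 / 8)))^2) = 1120 / 531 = 2.11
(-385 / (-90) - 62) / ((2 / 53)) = -55067 / 36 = -1529.64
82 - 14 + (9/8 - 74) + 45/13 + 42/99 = -3395/3432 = -0.99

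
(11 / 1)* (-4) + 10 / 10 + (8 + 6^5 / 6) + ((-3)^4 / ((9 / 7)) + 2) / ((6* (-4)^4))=1936961 / 1536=1261.04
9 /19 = 0.47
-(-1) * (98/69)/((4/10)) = 245/69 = 3.55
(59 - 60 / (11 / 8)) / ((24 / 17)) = 2873 / 264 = 10.88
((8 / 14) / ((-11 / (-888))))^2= 12616704 / 5929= 2127.96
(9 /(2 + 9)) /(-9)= -1 /11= -0.09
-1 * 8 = -8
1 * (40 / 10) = 4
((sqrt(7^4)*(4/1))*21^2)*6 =518616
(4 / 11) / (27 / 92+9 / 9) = 368 / 1309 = 0.28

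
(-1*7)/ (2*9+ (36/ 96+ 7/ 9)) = -72/ 197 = -0.37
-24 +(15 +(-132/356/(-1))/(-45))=-12026/1335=-9.01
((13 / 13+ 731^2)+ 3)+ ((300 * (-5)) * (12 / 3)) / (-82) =21911965 / 41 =534438.17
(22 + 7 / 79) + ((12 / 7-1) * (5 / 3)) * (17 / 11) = 436670 / 18249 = 23.93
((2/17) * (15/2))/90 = 1/102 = 0.01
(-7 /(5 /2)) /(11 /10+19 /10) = -14 /15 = -0.93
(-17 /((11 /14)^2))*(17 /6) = -28322 /363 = -78.02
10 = 10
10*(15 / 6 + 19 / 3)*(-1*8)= -2120 / 3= -706.67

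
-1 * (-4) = 4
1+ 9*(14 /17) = 143 /17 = 8.41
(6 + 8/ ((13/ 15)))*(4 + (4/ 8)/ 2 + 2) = 2475/ 26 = 95.19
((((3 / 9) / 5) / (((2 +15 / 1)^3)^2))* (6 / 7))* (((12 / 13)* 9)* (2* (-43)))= -0.00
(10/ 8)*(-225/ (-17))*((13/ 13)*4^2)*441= 116735.29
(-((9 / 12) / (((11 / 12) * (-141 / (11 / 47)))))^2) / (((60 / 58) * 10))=-87 / 487968100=-0.00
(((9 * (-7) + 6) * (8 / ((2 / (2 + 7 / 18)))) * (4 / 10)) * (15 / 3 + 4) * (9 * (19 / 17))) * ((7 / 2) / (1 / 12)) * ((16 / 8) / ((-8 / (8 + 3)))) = 193633902 / 85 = 2278045.91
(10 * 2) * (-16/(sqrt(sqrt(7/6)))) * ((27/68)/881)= -2160 * 6^(1/4) * 7^(3/4)/104839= -0.14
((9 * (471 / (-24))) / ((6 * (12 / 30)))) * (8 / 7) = -2355 / 28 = -84.11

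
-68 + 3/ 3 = -67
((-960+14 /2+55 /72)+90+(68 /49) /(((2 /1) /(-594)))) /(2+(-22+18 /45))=22480405 /345744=65.02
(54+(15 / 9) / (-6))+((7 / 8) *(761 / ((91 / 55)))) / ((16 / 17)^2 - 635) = 9106130701 / 171530424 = 53.09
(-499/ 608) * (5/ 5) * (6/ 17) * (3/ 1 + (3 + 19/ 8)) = -100299/ 41344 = -2.43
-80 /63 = -1.27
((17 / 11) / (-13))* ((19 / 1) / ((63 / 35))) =-1615 / 1287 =-1.25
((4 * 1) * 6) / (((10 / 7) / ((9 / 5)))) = 756 / 25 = 30.24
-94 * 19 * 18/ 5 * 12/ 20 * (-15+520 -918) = 39831372/ 25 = 1593254.88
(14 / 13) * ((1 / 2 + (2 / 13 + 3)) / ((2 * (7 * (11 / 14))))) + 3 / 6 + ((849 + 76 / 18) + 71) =30955025 / 33462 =925.08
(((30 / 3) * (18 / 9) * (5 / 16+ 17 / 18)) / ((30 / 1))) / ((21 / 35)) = 905 / 648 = 1.40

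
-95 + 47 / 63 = -5938 / 63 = -94.25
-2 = -2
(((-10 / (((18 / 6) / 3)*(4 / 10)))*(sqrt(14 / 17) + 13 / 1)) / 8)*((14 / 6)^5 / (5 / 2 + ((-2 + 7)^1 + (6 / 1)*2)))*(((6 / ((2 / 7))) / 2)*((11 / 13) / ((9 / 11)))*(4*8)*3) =-160697.08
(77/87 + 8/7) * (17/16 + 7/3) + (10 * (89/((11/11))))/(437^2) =38469031025/5582405808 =6.89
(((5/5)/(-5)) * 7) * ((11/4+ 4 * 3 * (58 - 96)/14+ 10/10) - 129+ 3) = 867/4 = 216.75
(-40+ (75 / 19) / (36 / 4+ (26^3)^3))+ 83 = 887180901146164 / 20632113980143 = 43.00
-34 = -34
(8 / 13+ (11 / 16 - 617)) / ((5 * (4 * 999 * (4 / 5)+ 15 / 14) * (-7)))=128065 / 23280504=0.01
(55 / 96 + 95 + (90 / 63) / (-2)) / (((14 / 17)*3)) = 1083665 / 28224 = 38.40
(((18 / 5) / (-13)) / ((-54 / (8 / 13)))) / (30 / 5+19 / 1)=8 / 63375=0.00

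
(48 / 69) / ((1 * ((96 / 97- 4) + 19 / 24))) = -37248 / 118795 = -0.31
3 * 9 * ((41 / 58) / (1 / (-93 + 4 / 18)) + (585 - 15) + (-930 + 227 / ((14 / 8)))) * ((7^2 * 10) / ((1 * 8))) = -113516445 / 232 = -489295.02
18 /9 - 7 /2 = -3 /2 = -1.50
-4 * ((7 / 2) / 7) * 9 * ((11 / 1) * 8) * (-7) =11088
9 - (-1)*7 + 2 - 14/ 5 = 76/ 5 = 15.20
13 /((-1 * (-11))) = 13 /11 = 1.18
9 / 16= 0.56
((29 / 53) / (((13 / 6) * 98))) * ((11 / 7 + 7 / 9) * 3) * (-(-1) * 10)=42920 / 236327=0.18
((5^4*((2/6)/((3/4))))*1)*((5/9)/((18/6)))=12500/243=51.44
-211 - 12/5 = -1067/5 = -213.40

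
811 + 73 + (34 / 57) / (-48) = 1209295 / 1368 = 883.99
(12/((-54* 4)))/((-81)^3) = 0.00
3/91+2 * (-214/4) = -9734/91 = -106.97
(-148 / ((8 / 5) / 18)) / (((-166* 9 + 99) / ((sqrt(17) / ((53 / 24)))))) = 2.23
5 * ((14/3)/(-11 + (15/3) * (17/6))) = 140/19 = 7.37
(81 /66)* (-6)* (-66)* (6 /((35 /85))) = 49572 /7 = 7081.71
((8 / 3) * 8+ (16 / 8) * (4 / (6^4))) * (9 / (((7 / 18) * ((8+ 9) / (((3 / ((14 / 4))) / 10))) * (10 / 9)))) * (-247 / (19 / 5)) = -1213407 / 8330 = -145.67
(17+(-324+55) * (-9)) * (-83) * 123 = -24889542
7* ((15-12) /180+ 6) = 2527 /60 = 42.12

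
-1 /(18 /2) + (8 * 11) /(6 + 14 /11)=1079 /90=11.99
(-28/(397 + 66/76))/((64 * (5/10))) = -133/60476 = -0.00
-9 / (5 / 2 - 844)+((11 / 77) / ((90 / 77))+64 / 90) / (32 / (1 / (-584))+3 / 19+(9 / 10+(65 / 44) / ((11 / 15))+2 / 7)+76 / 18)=6339601724 / 595235508769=0.01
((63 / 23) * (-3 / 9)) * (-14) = 294 / 23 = 12.78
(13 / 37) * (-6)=-78 / 37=-2.11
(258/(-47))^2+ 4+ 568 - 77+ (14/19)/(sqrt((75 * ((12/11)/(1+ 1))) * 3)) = 7 * sqrt(66)/855+ 1160019/2209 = 525.20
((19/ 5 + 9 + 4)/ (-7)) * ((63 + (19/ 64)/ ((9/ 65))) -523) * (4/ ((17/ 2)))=52745/ 102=517.11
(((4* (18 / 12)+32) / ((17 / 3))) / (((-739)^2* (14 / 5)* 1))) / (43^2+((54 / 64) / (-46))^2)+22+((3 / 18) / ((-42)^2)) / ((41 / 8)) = 8877427817321278598263 / 403519108057459122519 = 22.00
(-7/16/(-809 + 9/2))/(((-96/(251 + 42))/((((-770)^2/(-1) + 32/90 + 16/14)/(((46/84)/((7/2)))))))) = 670339198249/106580160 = 6289.53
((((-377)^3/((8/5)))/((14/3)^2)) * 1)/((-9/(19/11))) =5090350135/17248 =295126.98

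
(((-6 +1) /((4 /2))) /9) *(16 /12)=-10 /27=-0.37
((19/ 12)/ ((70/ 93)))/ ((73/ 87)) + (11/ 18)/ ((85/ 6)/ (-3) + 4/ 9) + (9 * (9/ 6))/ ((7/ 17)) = 718463/ 20440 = 35.15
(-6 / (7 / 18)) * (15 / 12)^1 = -19.29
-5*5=-25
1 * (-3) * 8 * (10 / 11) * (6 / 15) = -96 / 11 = -8.73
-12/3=-4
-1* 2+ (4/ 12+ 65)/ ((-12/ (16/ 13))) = -1018/ 117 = -8.70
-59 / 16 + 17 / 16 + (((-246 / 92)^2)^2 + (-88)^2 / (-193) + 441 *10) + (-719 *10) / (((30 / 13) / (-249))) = 780219.37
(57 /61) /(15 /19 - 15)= -361 /5490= -0.07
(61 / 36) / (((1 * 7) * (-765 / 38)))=-1159 / 96390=-0.01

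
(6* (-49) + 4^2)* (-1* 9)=2502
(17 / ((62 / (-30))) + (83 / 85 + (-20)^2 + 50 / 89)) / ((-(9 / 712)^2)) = -525385779712 / 213435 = -2461572.75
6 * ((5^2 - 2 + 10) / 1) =198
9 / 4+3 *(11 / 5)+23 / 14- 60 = -6931 / 140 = -49.51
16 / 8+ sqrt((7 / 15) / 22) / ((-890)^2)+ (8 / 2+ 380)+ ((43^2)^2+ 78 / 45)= sqrt(2310) / 261393000+ 51287831 / 15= 3419188.73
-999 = -999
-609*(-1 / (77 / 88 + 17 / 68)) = 1624 / 3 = 541.33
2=2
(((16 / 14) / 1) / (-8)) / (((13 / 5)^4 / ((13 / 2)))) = -625 / 30758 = -0.02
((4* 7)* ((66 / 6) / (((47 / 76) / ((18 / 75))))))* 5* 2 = 280896 / 235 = 1195.30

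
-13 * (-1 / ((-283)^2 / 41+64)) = 0.01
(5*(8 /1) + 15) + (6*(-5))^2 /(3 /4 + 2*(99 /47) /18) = 35875 /37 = 969.59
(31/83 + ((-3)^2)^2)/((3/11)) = 74294/249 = 298.37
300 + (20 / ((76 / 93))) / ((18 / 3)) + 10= 11935 / 38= 314.08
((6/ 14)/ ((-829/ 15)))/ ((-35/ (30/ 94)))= 135/ 1909187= 0.00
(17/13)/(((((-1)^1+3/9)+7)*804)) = 17/66196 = 0.00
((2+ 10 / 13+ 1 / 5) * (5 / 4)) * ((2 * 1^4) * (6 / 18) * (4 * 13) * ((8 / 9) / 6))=1544 / 81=19.06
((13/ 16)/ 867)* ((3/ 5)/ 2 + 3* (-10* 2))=-2587/ 46240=-0.06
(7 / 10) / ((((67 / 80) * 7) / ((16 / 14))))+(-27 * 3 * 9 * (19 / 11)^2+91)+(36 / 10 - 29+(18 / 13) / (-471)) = -1221497163903 / 579123545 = -2109.22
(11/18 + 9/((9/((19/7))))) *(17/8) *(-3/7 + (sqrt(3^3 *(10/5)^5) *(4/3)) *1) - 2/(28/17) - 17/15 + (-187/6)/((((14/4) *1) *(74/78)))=-6423331/435120 + 7123 *sqrt(6)/63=262.19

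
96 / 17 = 5.65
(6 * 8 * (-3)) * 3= -432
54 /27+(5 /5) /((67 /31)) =165 /67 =2.46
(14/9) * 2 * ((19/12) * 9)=133/3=44.33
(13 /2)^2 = 169 /4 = 42.25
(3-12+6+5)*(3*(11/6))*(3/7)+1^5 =40/7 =5.71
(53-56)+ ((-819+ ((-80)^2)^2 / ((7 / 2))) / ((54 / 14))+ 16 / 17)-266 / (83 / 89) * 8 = 115494021374 / 38097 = 3031577.85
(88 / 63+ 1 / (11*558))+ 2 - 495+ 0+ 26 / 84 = -10554458 / 21483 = -491.29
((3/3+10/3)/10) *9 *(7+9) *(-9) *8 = -22464/5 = -4492.80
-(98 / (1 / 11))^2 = -1162084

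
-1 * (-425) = 425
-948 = -948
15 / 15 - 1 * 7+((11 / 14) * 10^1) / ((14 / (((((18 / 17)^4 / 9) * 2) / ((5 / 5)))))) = -23913654 / 4092529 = -5.84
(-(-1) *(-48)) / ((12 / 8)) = -32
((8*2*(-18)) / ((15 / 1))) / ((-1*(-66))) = -16 / 55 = -0.29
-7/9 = -0.78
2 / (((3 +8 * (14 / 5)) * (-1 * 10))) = -0.01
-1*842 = -842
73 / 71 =1.03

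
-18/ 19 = -0.95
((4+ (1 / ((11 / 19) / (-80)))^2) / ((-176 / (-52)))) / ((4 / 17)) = 127676341 / 5324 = 23981.28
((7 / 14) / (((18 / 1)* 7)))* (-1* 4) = -1 / 63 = -0.02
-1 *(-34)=34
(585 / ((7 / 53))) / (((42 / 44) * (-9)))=-75790 / 147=-515.58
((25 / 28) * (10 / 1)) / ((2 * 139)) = 125 / 3892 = 0.03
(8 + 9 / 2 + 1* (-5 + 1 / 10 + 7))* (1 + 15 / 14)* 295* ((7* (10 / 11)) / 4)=624515 / 44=14193.52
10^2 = 100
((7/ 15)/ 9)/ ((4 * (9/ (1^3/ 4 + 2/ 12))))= 7/ 11664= 0.00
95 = 95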